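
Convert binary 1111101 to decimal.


1111101 in decimal = 125

125


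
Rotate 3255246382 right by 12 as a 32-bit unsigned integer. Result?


Rotate 0b11000010000001110001111000101110 right by 12 (32-bit) = 0b11100010111011000010000001110001 = 3807125617

3807125617


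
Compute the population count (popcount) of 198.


0b11000110 has 4 set bits

4


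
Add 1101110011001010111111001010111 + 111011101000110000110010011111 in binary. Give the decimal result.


1101110011001010111111001010111 + 111011101000110000110010011111 = 10101010000010001000101011110110 = 2852686582

2852686582


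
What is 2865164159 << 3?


0b10101010110001101110111101111111 << 3 = 0b10101010110001101110111101111111000 = 22921313272

22921313272


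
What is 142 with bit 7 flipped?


142 ^ (1 << 7) = 142 ^ 128 = 14

14


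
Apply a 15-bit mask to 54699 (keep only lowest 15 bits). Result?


54699 & 32767 = 21931

21931


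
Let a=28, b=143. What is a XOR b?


28 ^ 143 = 147

147


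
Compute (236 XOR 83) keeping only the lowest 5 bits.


Step 1: 236 ^ 83 = 191
Step 2: 191 & 31 = 31

31


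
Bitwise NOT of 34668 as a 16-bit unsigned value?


~0b1000011101101100 = 0b111100010010011 = 30867 (16-bit unsigned)

30867


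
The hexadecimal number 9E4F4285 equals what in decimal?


9E4F4285 hex = 2655994501 decimal

2655994501


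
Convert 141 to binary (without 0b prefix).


141 = 10001101 in binary

10001101


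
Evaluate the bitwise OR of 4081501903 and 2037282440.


0b11110011010001101100011011001111 | 0b1111001011011100111011010001000 = 0b11111011011011101111011011001111 = 4218353359

4218353359


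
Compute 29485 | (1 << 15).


29485 | (1 << 15) = 29485 | 32768 = 62253

62253


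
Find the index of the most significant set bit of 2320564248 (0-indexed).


0b10001010010100010000000000011000. Highest set bit at position 31

31


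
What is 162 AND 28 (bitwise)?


0b10100010 & 0b11100 = 0b0 = 0

0


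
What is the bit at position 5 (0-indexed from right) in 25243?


0b110001010011011, position 5 = 0

0


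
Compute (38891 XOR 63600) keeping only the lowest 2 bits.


Step 1: 38891 ^ 63600 = 28571
Step 2: 28571 & 3 = 3

3


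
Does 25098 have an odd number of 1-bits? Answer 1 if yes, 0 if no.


0b110001000001010 has 5 ones => parity 1

1


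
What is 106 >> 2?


0b1101010 >> 2 = 0b11010 = 26

26


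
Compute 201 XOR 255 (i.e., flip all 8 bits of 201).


201 ^ 255 = 54

54


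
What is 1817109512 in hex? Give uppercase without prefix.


1817109512 = 6C4EE408 hex

6C4EE408


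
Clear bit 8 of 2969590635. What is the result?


2969590635 & ~(1 << 8) = 2969590379

2969590379


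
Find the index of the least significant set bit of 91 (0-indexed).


0b1011011. Lowest set bit at position 0

0


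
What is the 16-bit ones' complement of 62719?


62719 ^ 65535 = 2816

2816


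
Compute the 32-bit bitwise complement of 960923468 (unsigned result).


~0b111001010001101000011101001100 = 0b11000110101110010111100010110011 = 3334043827 (32-bit unsigned)

3334043827


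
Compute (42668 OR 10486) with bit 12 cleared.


Step 1: 42668 | 10486 = 44798
Step 2: 44798 & ~(1 << 12) = 44798

44798


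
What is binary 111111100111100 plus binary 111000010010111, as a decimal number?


111111100111100 + 111000010010111 = 1110111111010011 = 61395

61395


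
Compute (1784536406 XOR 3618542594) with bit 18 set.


Step 1: 1784536406 ^ 3618542594 = 3186837844
Step 2: 3186837844 | (1 << 18) = 3186837844 | 262144 = 3187099988

3187099988


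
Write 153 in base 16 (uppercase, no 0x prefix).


153 = 99 hex

99


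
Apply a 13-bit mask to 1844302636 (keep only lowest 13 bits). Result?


1844302636 & 8191 = 4908

4908


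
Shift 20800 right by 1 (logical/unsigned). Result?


0b101000101000000 >> 1 = 0b10100010100000 = 10400

10400


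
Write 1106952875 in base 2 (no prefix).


1106952875 = 1000001111110101100001010101011 in binary

1000001111110101100001010101011


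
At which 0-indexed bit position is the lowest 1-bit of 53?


0b110101. Lowest set bit at position 0

0


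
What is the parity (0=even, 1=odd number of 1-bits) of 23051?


0b101101000001011 has 7 ones => parity 1

1


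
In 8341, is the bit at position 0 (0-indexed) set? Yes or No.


0b10000010010101, bit 0 = 1. Yes

Yes


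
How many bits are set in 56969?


0b1101111010001001 has 9 set bits

9


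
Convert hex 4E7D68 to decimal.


4E7D68 hex = 5143912 decimal

5143912


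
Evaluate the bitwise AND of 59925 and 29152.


0b1110101000010101 & 0b111000111100000 = 0b110000000000000 = 24576

24576


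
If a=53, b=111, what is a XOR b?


53 ^ 111 = 90

90


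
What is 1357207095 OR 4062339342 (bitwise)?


0b1010000111001010101011000110111 | 0b11110010001000100110000100001110 = 0b11110010111001110111011100111111 = 4075255615

4075255615


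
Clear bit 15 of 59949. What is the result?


59949 & ~(1 << 15) = 27181

27181


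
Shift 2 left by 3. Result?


0b10 << 3 = 0b10000 = 16

16


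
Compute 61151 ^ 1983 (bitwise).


0b1110111011011111 ^ 0b11110111111 = 0b1110100101100000 = 59744

59744


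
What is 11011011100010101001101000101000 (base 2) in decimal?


11011011100010101001101000101000 in decimal = 3683293736

3683293736


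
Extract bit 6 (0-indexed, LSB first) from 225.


0b11100001, position 6 = 1

1


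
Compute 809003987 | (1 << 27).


809003987 | (1 << 27) = 809003987 | 134217728 = 943221715

943221715


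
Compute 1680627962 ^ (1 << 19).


1680627962 ^ (1 << 19) = 1680627962 ^ 524288 = 1680103674

1680103674


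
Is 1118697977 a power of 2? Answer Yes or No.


0b1000010101011011111100111111001. Multiple bits set => No

No


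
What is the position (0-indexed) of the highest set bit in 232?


0b11101000. Highest set bit at position 7

7


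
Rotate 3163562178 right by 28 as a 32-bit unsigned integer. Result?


Rotate 0b10111100100100000010000011000010 right by 28 (32-bit) = 0b11001001000000100000110000101011 = 3372354603

3372354603


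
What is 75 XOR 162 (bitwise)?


0b1001011 ^ 0b10100010 = 0b11101001 = 233

233


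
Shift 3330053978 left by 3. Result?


0b11000110011111001001011101011010 << 3 = 0b11000110011111001001011101011010000 = 26640431824

26640431824


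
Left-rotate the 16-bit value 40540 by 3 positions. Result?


Rotate 0b1001111001011100 left by 3 (16-bit) = 0b1111001011100100 = 62180

62180


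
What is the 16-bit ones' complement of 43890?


43890 ^ 65535 = 21645

21645


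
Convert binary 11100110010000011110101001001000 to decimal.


11100110010000011110101001001000 in decimal = 3863079496

3863079496


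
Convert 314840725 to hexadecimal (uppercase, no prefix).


314840725 = 12C41695 hex

12C41695


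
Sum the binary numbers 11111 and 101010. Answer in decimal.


11111 + 101010 = 1001001 = 73

73


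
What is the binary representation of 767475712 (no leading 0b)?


767475712 = 101101101111101100000000000000 in binary

101101101111101100000000000000


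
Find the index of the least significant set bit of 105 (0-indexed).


0b1101001. Lowest set bit at position 0

0


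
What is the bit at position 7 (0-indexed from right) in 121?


0b1111001, position 7 = 0

0


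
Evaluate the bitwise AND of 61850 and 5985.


0b1111000110011010 & 0b1011101100001 = 0b1000100000000 = 4352

4352


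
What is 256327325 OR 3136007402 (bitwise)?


0b1111010001110011111010011101 | 0b10111010111010111010110011101010 = 0b10111111111011111011111011111111 = 3220160255

3220160255


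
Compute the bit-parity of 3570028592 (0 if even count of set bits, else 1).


0b11010100110010100101000000110000 has 12 ones => parity 0

0


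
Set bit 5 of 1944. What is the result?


1944 | (1 << 5) = 1944 | 32 = 1976

1976


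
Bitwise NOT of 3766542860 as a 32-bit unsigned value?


~0b11100000100000001110001000001100 = 0b11111011111110001110111110011 = 528424435 (32-bit unsigned)

528424435


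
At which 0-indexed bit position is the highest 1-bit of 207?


0b11001111. Highest set bit at position 7

7


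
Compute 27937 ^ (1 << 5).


27937 ^ (1 << 5) = 27937 ^ 32 = 27905

27905


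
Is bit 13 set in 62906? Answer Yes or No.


0b1111010110111010, bit 13 = 1. Yes

Yes


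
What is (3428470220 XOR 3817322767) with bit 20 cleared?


Step 1: 3428470220 ^ 3817322767 = 803075267
Step 2: 803075267 & ~(1 << 20) = 802026691

802026691


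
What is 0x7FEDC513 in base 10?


7FEDC513 hex = 2146288915 decimal

2146288915


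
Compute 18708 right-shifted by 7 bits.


0b100100100010100 >> 7 = 0b10010010 = 146

146


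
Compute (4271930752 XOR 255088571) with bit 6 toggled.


Step 1: 4271930752 ^ 255088571 = 4053019195
Step 2: 4053019195 ^ (1 << 6) = 4053019195 ^ 64 = 4053019259

4053019259


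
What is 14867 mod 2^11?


14867 & 2047 = 531

531


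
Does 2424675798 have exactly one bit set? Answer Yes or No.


0b10010000100001011001110111010110. Multiple bits set => No

No


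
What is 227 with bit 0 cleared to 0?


227 & ~(1 << 0) = 226

226


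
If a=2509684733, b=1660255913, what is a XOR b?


2509684733 ^ 1660255913 = 4150509908

4150509908


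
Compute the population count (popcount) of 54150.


0b1101001110000110 has 8 set bits

8


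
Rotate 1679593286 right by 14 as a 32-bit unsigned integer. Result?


Rotate 0b1100100000111001000111101000110 right by 14 (32-bit) = 0b111101000110011001000001110010 = 1025085554

1025085554


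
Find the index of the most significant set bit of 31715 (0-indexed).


0b111101111100011. Highest set bit at position 14

14


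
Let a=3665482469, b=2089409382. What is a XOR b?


3665482469 ^ 2089409382 = 2800945539

2800945539


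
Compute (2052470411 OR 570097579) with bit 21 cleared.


Step 1: 2052470411 | 570097579 = 2080309163
Step 2: 2080309163 & ~(1 << 21) = 2078212011

2078212011


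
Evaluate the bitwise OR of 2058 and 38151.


0b100000001010 | 0b1001010100000111 = 0b1001110100001111 = 40207

40207


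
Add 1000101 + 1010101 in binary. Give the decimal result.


1000101 + 1010101 = 10011010 = 154

154


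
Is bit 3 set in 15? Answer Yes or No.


0b1111, bit 3 = 1. Yes

Yes


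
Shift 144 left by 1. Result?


0b10010000 << 1 = 0b100100000 = 288

288


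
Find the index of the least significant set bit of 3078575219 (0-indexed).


0b10110111011111110101010001110011. Lowest set bit at position 0

0


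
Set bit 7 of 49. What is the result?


49 | (1 << 7) = 49 | 128 = 177

177


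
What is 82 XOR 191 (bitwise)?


0b1010010 ^ 0b10111111 = 0b11101101 = 237

237


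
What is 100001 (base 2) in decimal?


100001 in decimal = 33

33


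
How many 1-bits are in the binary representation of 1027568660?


0b111101001111110111010000010100 has 17 set bits

17


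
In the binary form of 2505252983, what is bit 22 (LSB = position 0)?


0b10010101010100110010000001110111, position 22 = 1

1


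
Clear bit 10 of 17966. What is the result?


17966 & ~(1 << 10) = 16942

16942


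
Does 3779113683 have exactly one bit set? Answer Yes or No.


0b11100001010000001011001011010011. Multiple bits set => No

No


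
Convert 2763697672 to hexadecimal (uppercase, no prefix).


2763697672 = A4BAAE08 hex

A4BAAE08


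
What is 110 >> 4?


0b1101110 >> 4 = 0b110 = 6

6


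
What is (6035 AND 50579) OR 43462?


Step 1: 6035 & 50579 = 1427
Step 2: 1427 | 43462 = 44503

44503


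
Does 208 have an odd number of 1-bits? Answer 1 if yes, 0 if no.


0b11010000 has 3 ones => parity 1

1


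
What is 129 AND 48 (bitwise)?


0b10000001 & 0b110000 = 0b0 = 0

0


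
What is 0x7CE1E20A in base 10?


7CE1E20A hex = 2095178250 decimal

2095178250


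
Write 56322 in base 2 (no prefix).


56322 = 1101110000000010 in binary

1101110000000010


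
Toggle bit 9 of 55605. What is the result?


55605 ^ (1 << 9) = 55605 ^ 512 = 56117

56117


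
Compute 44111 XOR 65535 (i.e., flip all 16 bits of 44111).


44111 ^ 65535 = 21424

21424


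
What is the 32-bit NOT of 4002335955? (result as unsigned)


~0b11101110100011101100110011010011 = 0b10001011100010011001100101100 = 292631340 (32-bit unsigned)

292631340


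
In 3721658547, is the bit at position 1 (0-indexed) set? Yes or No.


0b11011101110101000000000010110011, bit 1 = 1. Yes

Yes


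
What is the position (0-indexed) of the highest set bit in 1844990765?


0b1101101111110000101001100101101. Highest set bit at position 30

30


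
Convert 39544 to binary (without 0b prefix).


39544 = 1001101001111000 in binary

1001101001111000


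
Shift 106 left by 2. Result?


0b1101010 << 2 = 0b110101000 = 424

424


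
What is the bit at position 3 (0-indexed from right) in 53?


0b110101, position 3 = 0

0


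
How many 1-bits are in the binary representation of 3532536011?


0b11010010100011100011100011001011 has 16 set bits

16


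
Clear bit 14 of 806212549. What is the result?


806212549 & ~(1 << 14) = 806196165

806196165


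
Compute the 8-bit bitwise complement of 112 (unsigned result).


~0b1110000 = 0b10001111 = 143 (8-bit unsigned)

143


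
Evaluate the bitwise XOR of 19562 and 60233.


0b100110001101010 ^ 0b1110101101001001 = 0b1010011100100011 = 42787

42787


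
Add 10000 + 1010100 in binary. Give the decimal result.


10000 + 1010100 = 1100100 = 100

100


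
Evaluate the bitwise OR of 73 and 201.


0b1001001 | 0b11001001 = 0b11001001 = 201

201


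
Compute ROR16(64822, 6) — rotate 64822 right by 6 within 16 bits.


Rotate 0b1111110100110110 right by 6 (16-bit) = 0b1101101111110100 = 56308

56308


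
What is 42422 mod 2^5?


42422 & 31 = 22

22


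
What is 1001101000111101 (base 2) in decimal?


1001101000111101 in decimal = 39485

39485


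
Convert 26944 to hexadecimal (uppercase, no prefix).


26944 = 6940 hex

6940


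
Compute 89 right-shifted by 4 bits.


0b1011001 >> 4 = 0b101 = 5

5


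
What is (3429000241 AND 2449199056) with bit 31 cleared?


Step 1: 3429000241 & 2449199056 = 2153923600
Step 2: 2153923600 & ~(1 << 31) = 6439952

6439952


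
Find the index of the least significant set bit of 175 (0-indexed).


0b10101111. Lowest set bit at position 0

0


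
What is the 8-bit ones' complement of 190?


190 ^ 255 = 65

65


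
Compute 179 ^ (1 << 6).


179 ^ (1 << 6) = 179 ^ 64 = 243

243


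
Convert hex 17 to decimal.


17 hex = 23 decimal

23


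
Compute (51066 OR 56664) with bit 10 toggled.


Step 1: 51066 | 56664 = 57210
Step 2: 57210 ^ (1 << 10) = 57210 ^ 1024 = 56186

56186


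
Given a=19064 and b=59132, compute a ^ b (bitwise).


19064 ^ 59132 = 44164

44164


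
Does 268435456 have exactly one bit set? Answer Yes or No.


0b10000000000000000000000000000. Only one bit set => Yes

Yes


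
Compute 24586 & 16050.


0b110000000001010 & 0b11111010110010 = 0b10000000000010 = 8194

8194


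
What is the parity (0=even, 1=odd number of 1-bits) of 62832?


0b1111010101110000 has 9 ones => parity 1

1


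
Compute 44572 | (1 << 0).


44572 | (1 << 0) = 44572 | 1 = 44573

44573


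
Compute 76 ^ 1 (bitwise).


0b1001100 ^ 0b1 = 0b1001101 = 77

77


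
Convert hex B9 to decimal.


B9 hex = 185 decimal

185


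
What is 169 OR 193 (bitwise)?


0b10101001 | 0b11000001 = 0b11101001 = 233

233


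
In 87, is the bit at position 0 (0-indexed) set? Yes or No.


0b1010111, bit 0 = 1. Yes

Yes


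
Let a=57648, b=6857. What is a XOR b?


57648 ^ 6857 = 64505

64505


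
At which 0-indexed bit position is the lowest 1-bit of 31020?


0b111100100101100. Lowest set bit at position 2

2


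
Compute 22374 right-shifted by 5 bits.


0b101011101100110 >> 5 = 0b1010111011 = 699

699


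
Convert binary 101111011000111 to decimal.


101111011000111 in decimal = 24263

24263


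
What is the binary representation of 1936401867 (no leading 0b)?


1936401867 = 1110011011010110010010111001011 in binary

1110011011010110010010111001011


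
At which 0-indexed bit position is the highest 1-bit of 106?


0b1101010. Highest set bit at position 6

6


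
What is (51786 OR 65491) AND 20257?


Step 1: 51786 | 65491 = 65499
Step 2: 65499 & 20257 = 20225

20225


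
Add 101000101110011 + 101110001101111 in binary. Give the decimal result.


101000101110011 + 101110001101111 = 1010110111100010 = 44514

44514


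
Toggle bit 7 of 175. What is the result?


175 ^ (1 << 7) = 175 ^ 128 = 47

47


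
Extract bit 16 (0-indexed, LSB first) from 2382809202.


0b10001110000001101100100001110010, position 16 = 0

0


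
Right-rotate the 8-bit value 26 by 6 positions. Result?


Rotate 0b11010 right by 6 (8-bit) = 0b1101000 = 104

104


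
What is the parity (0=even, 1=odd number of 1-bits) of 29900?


0b111010011001100 has 8 ones => parity 0

0


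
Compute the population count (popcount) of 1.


0b1 has 1 set bits

1


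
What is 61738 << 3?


0b1111000100101010 << 3 = 0b1111000100101010000 = 493904

493904


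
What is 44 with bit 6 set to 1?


44 | (1 << 6) = 44 | 64 = 108

108


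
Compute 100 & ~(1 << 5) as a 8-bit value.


100 & ~(1 << 5) = 68

68


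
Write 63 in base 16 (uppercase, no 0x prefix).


63 = 3F hex

3F


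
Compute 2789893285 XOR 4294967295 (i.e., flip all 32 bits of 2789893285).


2789893285 ^ 4294967295 = 1505074010

1505074010


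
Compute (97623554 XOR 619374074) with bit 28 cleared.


Step 1: 97623554 ^ 619374074 = 557546488
Step 2: 557546488 & ~(1 << 28) = 557546488

557546488


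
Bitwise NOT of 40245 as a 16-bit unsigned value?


~0b1001110100110101 = 0b110001011001010 = 25290 (16-bit unsigned)

25290


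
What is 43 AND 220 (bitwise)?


0b101011 & 0b11011100 = 0b1000 = 8

8


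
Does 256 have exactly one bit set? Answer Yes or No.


0b100000000. Only one bit set => Yes

Yes


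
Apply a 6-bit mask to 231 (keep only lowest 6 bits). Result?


231 & 63 = 39

39


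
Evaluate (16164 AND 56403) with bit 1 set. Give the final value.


Step 1: 16164 & 56403 = 7168
Step 2: 7168 | (1 << 1) = 7168 | 2 = 7170

7170


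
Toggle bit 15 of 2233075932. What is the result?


2233075932 ^ (1 << 15) = 2233075932 ^ 32768 = 2233108700

2233108700


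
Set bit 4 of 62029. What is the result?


62029 | (1 << 4) = 62029 | 16 = 62045

62045


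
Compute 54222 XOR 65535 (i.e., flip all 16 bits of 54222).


54222 ^ 65535 = 11313

11313


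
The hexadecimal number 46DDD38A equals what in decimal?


46DDD38A hex = 1188942730 decimal

1188942730


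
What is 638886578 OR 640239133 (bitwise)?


0b100110000101001010001010110010 | 0b100110001010010100011000011101 = 0b100110001111011110011010111111 = 641590975

641590975


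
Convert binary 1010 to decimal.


1010 in decimal = 10

10


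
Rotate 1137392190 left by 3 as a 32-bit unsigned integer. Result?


Rotate 0b1000011110010110011101000111110 left by 3 (32-bit) = 0b11110010110011101000111110010 = 509202930

509202930


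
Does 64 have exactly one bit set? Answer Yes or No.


0b1000000. Only one bit set => Yes

Yes


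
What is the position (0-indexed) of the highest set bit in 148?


0b10010100. Highest set bit at position 7

7


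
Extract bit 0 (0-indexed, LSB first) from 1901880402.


0b1110001010111000110010001010010, position 0 = 0

0


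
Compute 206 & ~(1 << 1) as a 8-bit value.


206 & ~(1 << 1) = 204

204


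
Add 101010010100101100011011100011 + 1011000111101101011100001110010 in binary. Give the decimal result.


101010010100101100011011100011 + 1011000111101101011100001110010 = 10000011010010010111111101010101 = 2202632021

2202632021


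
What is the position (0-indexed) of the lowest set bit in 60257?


0b1110101101100001. Lowest set bit at position 0

0


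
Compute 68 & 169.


0b1000100 & 0b10101001 = 0b0 = 0

0


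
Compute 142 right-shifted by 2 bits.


0b10001110 >> 2 = 0b100011 = 35

35


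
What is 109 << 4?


0b1101101 << 4 = 0b11011010000 = 1744

1744


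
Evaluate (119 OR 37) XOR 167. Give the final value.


Step 1: 119 | 37 = 119
Step 2: 119 ^ 167 = 208

208


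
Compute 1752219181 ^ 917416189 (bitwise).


0b1101000011100001011111000101101 ^ 0b110110101011101010100011111101 = 0b1011110110111100001011011010000 = 1591613136

1591613136


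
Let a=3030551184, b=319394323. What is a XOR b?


3030551184 ^ 319394323 = 2813008003

2813008003


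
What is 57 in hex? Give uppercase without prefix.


57 = 39 hex

39


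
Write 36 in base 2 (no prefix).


36 = 100100 in binary

100100


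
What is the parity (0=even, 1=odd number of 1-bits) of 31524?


0b111101100100100 has 8 ones => parity 0

0


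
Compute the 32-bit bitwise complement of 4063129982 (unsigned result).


~0b11110010001011100111000101111110 = 0b1101110100011000111010000001 = 231837313 (32-bit unsigned)

231837313


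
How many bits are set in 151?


0b10010111 has 5 set bits

5


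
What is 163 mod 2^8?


163 & 255 = 163

163


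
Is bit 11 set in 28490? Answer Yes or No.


0b110111101001010, bit 11 = 1. Yes

Yes


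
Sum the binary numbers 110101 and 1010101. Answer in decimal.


110101 + 1010101 = 10001010 = 138

138


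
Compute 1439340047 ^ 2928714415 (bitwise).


0b1010101110010101001011000001111 ^ 0b10101110100100001010001010101111 = 0b11111011010110100011010010100000 = 4216992928

4216992928


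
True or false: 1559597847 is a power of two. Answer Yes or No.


0b1011100111101011001001100010111. Multiple bits set => No

No


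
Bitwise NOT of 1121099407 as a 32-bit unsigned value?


~0b1000010110100101001111010001111 = 0b10111101001011010110000101110000 = 3173867888 (32-bit unsigned)

3173867888


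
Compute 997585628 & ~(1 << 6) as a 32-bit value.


997585628 & ~(1 << 6) = 997585564

997585564


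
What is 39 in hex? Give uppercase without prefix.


39 = 27 hex

27


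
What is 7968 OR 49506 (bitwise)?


0b1111100100000 | 0b1100000101100010 = 0b1101111101100010 = 57186

57186


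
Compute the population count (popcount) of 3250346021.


0b11000001101111000101100000100101 has 14 set bits

14


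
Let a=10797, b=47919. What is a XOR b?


10797 ^ 47919 = 37122

37122


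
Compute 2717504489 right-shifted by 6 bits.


0b10100001111110011101001111101001 >> 6 = 0b10100001111110011101001111 = 42461007

42461007


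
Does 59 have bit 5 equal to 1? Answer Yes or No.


0b111011, bit 5 = 1. Yes

Yes


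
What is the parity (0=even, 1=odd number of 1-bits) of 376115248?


0b10110011010110001000000110000 has 11 ones => parity 1

1


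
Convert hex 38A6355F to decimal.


38A6355F hex = 950416735 decimal

950416735


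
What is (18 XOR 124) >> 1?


Step 1: 18 ^ 124 = 110
Step 2: 110 >> 1 = 55

55


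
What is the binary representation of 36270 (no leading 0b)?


36270 = 1000110110101110 in binary

1000110110101110


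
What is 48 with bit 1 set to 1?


48 | (1 << 1) = 48 | 2 = 50

50


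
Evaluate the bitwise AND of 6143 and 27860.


0b1011111111111 & 0b110110011010100 = 0b10011010100 = 1236

1236


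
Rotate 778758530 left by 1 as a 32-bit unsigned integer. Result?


Rotate 0b101110011010101110100110000010 left by 1 (32-bit) = 0b1011100110101011101001100000100 = 1557517060

1557517060


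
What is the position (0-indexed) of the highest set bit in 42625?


0b1010011010000001. Highest set bit at position 15

15


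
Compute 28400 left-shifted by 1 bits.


0b110111011110000 << 1 = 0b1101110111100000 = 56800

56800


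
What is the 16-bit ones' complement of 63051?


63051 ^ 65535 = 2484

2484


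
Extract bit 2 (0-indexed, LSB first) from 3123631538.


0b10111010001011101101010110110010, position 2 = 0

0


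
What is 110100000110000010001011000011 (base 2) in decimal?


110100000110000010001011000011 in decimal = 873996995

873996995


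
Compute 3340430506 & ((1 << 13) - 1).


3340430506 & 8191 = 3242

3242


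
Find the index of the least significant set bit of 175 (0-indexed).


0b10101111. Lowest set bit at position 0

0


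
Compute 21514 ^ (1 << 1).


21514 ^ (1 << 1) = 21514 ^ 2 = 21512

21512


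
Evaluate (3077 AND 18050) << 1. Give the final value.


Step 1: 3077 & 18050 = 1024
Step 2: 1024 << 1 = 2048

2048


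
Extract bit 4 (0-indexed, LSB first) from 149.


0b10010101, position 4 = 1

1


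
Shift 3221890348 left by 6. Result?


0b11000000000010100010010100101100 << 6 = 0b11000000000010100010010100101100000000 = 206200982272

206200982272


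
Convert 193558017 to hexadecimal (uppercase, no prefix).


193558017 = B897601 hex

B897601


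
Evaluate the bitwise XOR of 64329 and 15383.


0b1111101101001001 ^ 0b11110000010111 = 0b1100011101011110 = 51038

51038


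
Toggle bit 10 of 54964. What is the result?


54964 ^ (1 << 10) = 54964 ^ 1024 = 53940

53940


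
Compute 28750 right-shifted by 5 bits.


0b111000001001110 >> 5 = 0b1110000010 = 898

898


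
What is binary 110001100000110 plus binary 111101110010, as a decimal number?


110001100000110 + 111101110010 = 111001001111000 = 29304

29304


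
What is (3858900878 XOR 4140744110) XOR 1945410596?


Step 1: 3858900878 ^ 4140744110 = 281844256
Step 2: 281844256 ^ 1945410596 = 1664615940

1664615940


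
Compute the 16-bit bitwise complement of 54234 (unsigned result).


~0b1101001111011010 = 0b10110000100101 = 11301 (16-bit unsigned)

11301


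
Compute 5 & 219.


0b101 & 0b11011011 = 0b1 = 1

1


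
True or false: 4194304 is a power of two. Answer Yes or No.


0b10000000000000000000000. Only one bit set => Yes

Yes


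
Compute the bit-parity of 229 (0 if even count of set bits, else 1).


0b11100101 has 5 ones => parity 1

1


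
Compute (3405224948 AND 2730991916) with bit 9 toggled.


Step 1: 3405224948 & 2730991916 = 2194112804
Step 2: 2194112804 ^ (1 << 9) = 2194112804 ^ 512 = 2194113316

2194113316


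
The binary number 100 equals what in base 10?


100 in decimal = 4

4


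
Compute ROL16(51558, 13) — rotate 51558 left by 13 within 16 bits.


Rotate 0b1100100101100110 left by 13 (16-bit) = 0b1101100100101100 = 55596

55596


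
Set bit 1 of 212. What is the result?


212 | (1 << 1) = 212 | 2 = 214

214


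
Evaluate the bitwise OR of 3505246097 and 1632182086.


0b11010000111011011100111110010001 | 0b1100001010010010001111101000110 = 0b11110001111011011101111111010111 = 4058898391

4058898391


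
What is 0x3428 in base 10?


3428 hex = 13352 decimal

13352


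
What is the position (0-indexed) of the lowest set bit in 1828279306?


0b1101100111110010101010000001010. Lowest set bit at position 1

1


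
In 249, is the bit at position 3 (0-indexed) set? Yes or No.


0b11111001, bit 3 = 1. Yes

Yes


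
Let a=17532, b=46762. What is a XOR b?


17532 ^ 46762 = 62166

62166


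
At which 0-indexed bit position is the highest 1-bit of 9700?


0b10010111100100. Highest set bit at position 13

13


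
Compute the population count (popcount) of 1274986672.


0b1001011111111101100000010110000 has 16 set bits

16


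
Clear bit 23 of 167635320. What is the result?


167635320 & ~(1 << 23) = 159246712

159246712


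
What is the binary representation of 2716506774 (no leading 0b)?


2716506774 = 10100001111010101001101010010110 in binary

10100001111010101001101010010110


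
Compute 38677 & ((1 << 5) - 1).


38677 & 31 = 21

21


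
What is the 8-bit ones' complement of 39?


39 ^ 255 = 216

216


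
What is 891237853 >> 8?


0b110101000111110011010111011101 >> 8 = 0b1101010001111100110101 = 3481397

3481397


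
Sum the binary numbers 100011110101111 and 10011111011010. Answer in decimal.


100011110101111 + 10011111011010 = 110111110001001 = 28553

28553


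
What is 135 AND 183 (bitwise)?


0b10000111 & 0b10110111 = 0b10000111 = 135

135


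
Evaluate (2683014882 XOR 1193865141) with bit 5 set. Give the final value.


Step 1: 2683014882 ^ 1193865141 = 3636683095
Step 2: 3636683095 | (1 << 5) = 3636683095 | 32 = 3636683127

3636683127


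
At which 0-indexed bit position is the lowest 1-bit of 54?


0b110110. Lowest set bit at position 1

1


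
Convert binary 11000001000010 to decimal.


11000001000010 in decimal = 12354

12354


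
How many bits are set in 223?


0b11011111 has 7 set bits

7


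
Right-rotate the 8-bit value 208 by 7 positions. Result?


Rotate 0b11010000 right by 7 (8-bit) = 0b10100001 = 161

161


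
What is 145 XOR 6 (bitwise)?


0b10010001 ^ 0b110 = 0b10010111 = 151

151


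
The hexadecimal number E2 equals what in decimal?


E2 hex = 226 decimal

226


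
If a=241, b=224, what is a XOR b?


241 ^ 224 = 17

17


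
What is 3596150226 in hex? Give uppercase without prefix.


3596150226 = D658E5D2 hex

D658E5D2


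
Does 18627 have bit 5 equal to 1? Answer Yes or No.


0b100100011000011, bit 5 = 0. No

No


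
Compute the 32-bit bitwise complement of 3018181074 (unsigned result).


~0b10110011111001011100100111010010 = 0b1001100000110100011011000101101 = 1276786221 (32-bit unsigned)

1276786221


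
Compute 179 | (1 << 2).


179 | (1 << 2) = 179 | 4 = 183

183


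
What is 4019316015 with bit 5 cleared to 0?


4019316015 & ~(1 << 5) = 4019315983

4019315983


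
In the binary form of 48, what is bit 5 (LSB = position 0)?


0b110000, position 5 = 1

1


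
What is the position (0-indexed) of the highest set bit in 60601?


0b1110110010111001. Highest set bit at position 15

15


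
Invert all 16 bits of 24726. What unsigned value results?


24726 ^ 65535 = 40809

40809


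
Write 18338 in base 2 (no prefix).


18338 = 100011110100010 in binary

100011110100010


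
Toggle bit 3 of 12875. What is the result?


12875 ^ (1 << 3) = 12875 ^ 8 = 12867

12867


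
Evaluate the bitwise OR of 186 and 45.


0b10111010 | 0b101101 = 0b10111111 = 191

191


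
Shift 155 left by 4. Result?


0b10011011 << 4 = 0b100110110000 = 2480

2480


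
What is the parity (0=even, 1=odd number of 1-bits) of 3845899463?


0b11100101001110111100010011000111 has 18 ones => parity 0

0


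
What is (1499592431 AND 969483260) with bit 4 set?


Step 1: 1499592431 & 969483260 = 423699180
Step 2: 423699180 | (1 << 4) = 423699180 | 16 = 423699196

423699196


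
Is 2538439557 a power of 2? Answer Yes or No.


0b10010111010011011000001110000101. Multiple bits set => No

No


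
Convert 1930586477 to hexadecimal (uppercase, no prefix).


1930586477 = 7312696D hex

7312696D


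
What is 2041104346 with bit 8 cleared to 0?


2041104346 & ~(1 << 8) = 2041104090

2041104090


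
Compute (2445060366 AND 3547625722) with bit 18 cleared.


Step 1: 2445060366 & 3547625722 = 2436114442
Step 2: 2436114442 & ~(1 << 18) = 2435852298

2435852298


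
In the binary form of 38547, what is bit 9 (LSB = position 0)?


0b1001011010010011, position 9 = 1

1


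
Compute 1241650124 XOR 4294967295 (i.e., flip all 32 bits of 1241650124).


1241650124 ^ 4294967295 = 3053317171

3053317171


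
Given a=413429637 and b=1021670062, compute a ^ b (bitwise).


413429637 ^ 1021670062 = 608247083

608247083


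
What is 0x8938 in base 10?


8938 hex = 35128 decimal

35128


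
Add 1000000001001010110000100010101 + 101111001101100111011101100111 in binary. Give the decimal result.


1000000001001010110000100010101 + 101111001101100111011101100111 = 1101111010110111101100001111100 = 1868290172

1868290172


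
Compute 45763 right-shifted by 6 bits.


0b1011001011000011 >> 6 = 0b1011001011 = 715

715


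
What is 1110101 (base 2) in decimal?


1110101 in decimal = 117

117


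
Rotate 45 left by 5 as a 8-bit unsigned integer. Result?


Rotate 0b101101 left by 5 (8-bit) = 0b10100101 = 165

165


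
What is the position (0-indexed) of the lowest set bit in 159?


0b10011111. Lowest set bit at position 0

0


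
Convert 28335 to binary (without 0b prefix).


28335 = 110111010101111 in binary

110111010101111


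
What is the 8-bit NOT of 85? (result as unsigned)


~0b1010101 = 0b10101010 = 170 (8-bit unsigned)

170


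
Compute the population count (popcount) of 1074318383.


0b1000000000010001100110000101111 has 11 set bits

11


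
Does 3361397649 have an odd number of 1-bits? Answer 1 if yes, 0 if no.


0b11001000010110101101101110010001 has 16 ones => parity 0

0


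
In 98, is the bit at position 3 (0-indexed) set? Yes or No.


0b1100010, bit 3 = 0. No

No


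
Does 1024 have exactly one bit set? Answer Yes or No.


0b10000000000. Only one bit set => Yes

Yes


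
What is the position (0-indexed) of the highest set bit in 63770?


0b1111100100011010. Highest set bit at position 15

15


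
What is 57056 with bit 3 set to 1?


57056 | (1 << 3) = 57056 | 8 = 57064

57064


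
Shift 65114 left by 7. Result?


0b1111111001011010 << 7 = 0b11111110010110100000000 = 8334592

8334592


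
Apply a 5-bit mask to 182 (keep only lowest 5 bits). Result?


182 & 31 = 22

22


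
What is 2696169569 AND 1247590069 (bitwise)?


0b10100000101101000100100001100001 & 0b1001010010111001011011010110101 = 0b101000000000000100001 = 1310753

1310753


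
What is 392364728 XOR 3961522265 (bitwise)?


0b10111011000110000001010111000 ^ 0b11101100001000000000100001011001 = 0b11111011010000110000101011100001 = 4215474913

4215474913


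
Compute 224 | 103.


0b11100000 | 0b1100111 = 0b11100111 = 231

231


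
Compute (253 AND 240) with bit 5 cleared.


Step 1: 253 & 240 = 240
Step 2: 240 & ~(1 << 5) = 208

208


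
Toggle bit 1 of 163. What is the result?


163 ^ (1 << 1) = 163 ^ 2 = 161

161


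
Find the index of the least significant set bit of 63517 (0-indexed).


0b1111100000011101. Lowest set bit at position 0

0


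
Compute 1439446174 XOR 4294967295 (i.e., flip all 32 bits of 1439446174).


1439446174 ^ 4294967295 = 2855521121

2855521121


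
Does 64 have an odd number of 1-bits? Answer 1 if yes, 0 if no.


0b1000000 has 1 ones => parity 1

1


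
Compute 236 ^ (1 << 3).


236 ^ (1 << 3) = 236 ^ 8 = 228

228


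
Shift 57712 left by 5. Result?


0b1110000101110000 << 5 = 0b111000010111000000000 = 1846784

1846784


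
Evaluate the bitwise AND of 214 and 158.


0b11010110 & 0b10011110 = 0b10010110 = 150

150


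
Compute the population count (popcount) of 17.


0b10001 has 2 set bits

2


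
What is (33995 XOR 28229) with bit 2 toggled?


Step 1: 33995 ^ 28229 = 60046
Step 2: 60046 ^ (1 << 2) = 60046 ^ 4 = 60042

60042


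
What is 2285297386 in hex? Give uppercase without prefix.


2285297386 = 8836DEEA hex

8836DEEA


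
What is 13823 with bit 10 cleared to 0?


13823 & ~(1 << 10) = 12799

12799


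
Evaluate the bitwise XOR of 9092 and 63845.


0b10001110000100 ^ 0b1111100101100101 = 0b1101101011100001 = 56033

56033


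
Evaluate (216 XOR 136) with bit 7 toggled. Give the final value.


Step 1: 216 ^ 136 = 80
Step 2: 80 ^ (1 << 7) = 80 ^ 128 = 208

208


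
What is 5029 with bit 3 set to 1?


5029 | (1 << 3) = 5029 | 8 = 5037

5037


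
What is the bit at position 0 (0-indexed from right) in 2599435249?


0b10011010111100000011101111110001, position 0 = 1

1


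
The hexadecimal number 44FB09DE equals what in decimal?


44FB09DE hex = 1157302750 decimal

1157302750


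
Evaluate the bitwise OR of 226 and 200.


0b11100010 | 0b11001000 = 0b11101010 = 234

234


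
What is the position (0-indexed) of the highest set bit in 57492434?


0b11011011010100001111010010. Highest set bit at position 25

25


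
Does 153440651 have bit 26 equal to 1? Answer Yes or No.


0b1001001001010101000110001011, bit 26 = 0. No

No


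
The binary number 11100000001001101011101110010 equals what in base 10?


11100000001001101011101110010 in decimal = 470079346

470079346


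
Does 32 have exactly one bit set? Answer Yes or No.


0b100000. Only one bit set => Yes

Yes


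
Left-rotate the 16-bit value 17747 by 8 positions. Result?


Rotate 0b100010101010011 left by 8 (16-bit) = 0b101001101000101 = 21317

21317


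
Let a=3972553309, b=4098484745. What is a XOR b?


3972553309 ^ 4098484745 = 411152468

411152468


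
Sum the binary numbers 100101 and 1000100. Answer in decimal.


100101 + 1000100 = 1101001 = 105

105


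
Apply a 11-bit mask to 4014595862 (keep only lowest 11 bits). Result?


4014595862 & 2047 = 1814

1814


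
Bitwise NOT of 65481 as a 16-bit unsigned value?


~0b1111111111001001 = 0b110110 = 54 (16-bit unsigned)

54


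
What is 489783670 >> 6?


0b11101001100011000000101110110 >> 6 = 0b11101001100011000000101 = 7652869

7652869


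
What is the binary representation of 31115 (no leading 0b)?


31115 = 111100110001011 in binary

111100110001011


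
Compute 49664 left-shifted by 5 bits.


0b1100001000000000 << 5 = 0b110000100000000000000 = 1589248

1589248


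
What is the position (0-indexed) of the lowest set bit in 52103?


0b1100101110000111. Lowest set bit at position 0

0


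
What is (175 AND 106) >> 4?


Step 1: 175 & 106 = 42
Step 2: 42 >> 4 = 2

2


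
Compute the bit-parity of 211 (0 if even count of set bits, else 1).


0b11010011 has 5 ones => parity 1

1


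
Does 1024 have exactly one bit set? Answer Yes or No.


0b10000000000. Only one bit set => Yes

Yes


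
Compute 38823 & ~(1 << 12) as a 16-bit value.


38823 & ~(1 << 12) = 34727

34727


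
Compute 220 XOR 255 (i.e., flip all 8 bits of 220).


220 ^ 255 = 35

35


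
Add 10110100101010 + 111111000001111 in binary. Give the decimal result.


10110100101010 + 111111000001111 = 1010101100111001 = 43833

43833


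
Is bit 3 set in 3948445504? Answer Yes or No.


0b11101011010110000111111101000000, bit 3 = 0. No

No


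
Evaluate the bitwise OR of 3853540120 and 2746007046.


0b11100101101100000101101100011000 | 0b10100011101011001011111000000110 = 0b11100111101111001111111100011110 = 3887922974

3887922974


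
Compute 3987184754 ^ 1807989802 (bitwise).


0b11101101101001111001110001110010 ^ 0b1101011110000111011110000101010 = 0b10000110011001000010000001011000 = 2254708824

2254708824
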